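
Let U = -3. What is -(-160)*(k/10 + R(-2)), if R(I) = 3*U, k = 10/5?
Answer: -1408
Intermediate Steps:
k = 2 (k = 10*(⅕) = 2)
R(I) = -9 (R(I) = 3*(-3) = -9)
-(-160)*(k/10 + R(-2)) = -(-160)*(2/10 - 9) = -(-160)*(2*(⅒) - 9) = -(-160)*(⅕ - 9) = -(-160)*(-44)/5 = -20*352/5 = -1408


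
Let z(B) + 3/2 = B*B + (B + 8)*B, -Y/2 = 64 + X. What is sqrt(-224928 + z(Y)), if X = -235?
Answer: sqrt(46938)/2 ≈ 108.33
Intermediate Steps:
Y = 342 (Y = -2*(64 - 235) = -2*(-171) = 342)
z(B) = -3/2 + B**2 + B*(8 + B) (z(B) = -3/2 + (B*B + (B + 8)*B) = -3/2 + (B**2 + (8 + B)*B) = -3/2 + (B**2 + B*(8 + B)) = -3/2 + B**2 + B*(8 + B))
sqrt(-224928 + z(Y)) = sqrt(-224928 + (-3/2 + 2*342**2 + 8*342)) = sqrt(-224928 + (-3/2 + 2*116964 + 2736)) = sqrt(-224928 + (-3/2 + 233928 + 2736)) = sqrt(-224928 + 473325/2) = sqrt(23469/2) = sqrt(46938)/2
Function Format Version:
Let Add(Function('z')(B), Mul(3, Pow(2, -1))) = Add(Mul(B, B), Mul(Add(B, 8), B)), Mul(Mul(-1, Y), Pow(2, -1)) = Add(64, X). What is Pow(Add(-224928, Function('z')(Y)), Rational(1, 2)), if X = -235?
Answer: Mul(Rational(1, 2), Pow(46938, Rational(1, 2))) ≈ 108.33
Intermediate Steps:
Y = 342 (Y = Mul(-2, Add(64, -235)) = Mul(-2, -171) = 342)
Function('z')(B) = Add(Rational(-3, 2), Pow(B, 2), Mul(B, Add(8, B))) (Function('z')(B) = Add(Rational(-3, 2), Add(Mul(B, B), Mul(Add(B, 8), B))) = Add(Rational(-3, 2), Add(Pow(B, 2), Mul(Add(8, B), B))) = Add(Rational(-3, 2), Add(Pow(B, 2), Mul(B, Add(8, B)))) = Add(Rational(-3, 2), Pow(B, 2), Mul(B, Add(8, B))))
Pow(Add(-224928, Function('z')(Y)), Rational(1, 2)) = Pow(Add(-224928, Add(Rational(-3, 2), Mul(2, Pow(342, 2)), Mul(8, 342))), Rational(1, 2)) = Pow(Add(-224928, Add(Rational(-3, 2), Mul(2, 116964), 2736)), Rational(1, 2)) = Pow(Add(-224928, Add(Rational(-3, 2), 233928, 2736)), Rational(1, 2)) = Pow(Add(-224928, Rational(473325, 2)), Rational(1, 2)) = Pow(Rational(23469, 2), Rational(1, 2)) = Mul(Rational(1, 2), Pow(46938, Rational(1, 2)))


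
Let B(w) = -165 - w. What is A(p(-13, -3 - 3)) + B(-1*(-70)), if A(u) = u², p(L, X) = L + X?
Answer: 126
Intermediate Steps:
A(p(-13, -3 - 3)) + B(-1*(-70)) = (-13 + (-3 - 3))² + (-165 - (-1)*(-70)) = (-13 - 6)² + (-165 - 1*70) = (-19)² + (-165 - 70) = 361 - 235 = 126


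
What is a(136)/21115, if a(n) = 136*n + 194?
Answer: 3738/4223 ≈ 0.88515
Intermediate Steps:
a(n) = 194 + 136*n
a(136)/21115 = (194 + 136*136)/21115 = (194 + 18496)*(1/21115) = 18690*(1/21115) = 3738/4223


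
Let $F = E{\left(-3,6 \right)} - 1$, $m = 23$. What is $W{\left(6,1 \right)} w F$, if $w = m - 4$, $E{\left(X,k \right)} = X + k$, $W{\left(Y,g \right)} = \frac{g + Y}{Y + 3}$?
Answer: $\frac{266}{9} \approx 29.556$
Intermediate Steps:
$W{\left(Y,g \right)} = \frac{Y + g}{3 + Y}$
$w = 19$ ($w = 23 - 4 = 19$)
$F = 2$ ($F = \left(-3 + 6\right) - 1 = 3 - 1 = 2$)
$W{\left(6,1 \right)} w F = \frac{6 + 1}{3 + 6} \cdot 19 \cdot 2 = \frac{1}{9} \cdot 7 \cdot 19 \cdot 2 = \frac{7}{9} \cdot 19 \cdot 2 = \frac{133}{9} \cdot 2 = \frac{266}{9}$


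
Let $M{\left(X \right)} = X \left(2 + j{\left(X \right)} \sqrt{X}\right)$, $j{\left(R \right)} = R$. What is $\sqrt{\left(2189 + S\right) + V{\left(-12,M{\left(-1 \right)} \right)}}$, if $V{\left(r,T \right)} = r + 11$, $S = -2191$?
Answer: $i \sqrt{3} \approx 1.732 i$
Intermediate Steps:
$M{\left(X \right)} = X \left(2 + X^{\frac{3}{2}}\right)$ ($M{\left(X \right)} = X \left(2 + X \sqrt{X}\right) = X \left(2 + X^{\frac{3}{2}}\right)$)
$V{\left(r,T \right)} = 11 + r$
$\sqrt{\left(2189 + S\right) + V{\left(-12,M{\left(-1 \right)} \right)}} = \sqrt{\left(2189 - 2191\right) + \left(11 - 12\right)} = \sqrt{-2 - 1} = \sqrt{-3} = i \sqrt{3}$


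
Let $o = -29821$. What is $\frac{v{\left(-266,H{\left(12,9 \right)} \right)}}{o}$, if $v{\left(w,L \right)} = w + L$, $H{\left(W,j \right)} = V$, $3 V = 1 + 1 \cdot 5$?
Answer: $\frac{24}{2711} \approx 0.0088528$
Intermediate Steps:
$V = 2$ ($V = \frac{1 + 1 \cdot 5}{3} = \frac{1 + 5}{3} = \frac{1}{3} \cdot 6 = 2$)
$H{\left(W,j \right)} = 2$
$v{\left(w,L \right)} = L + w$
$\frac{v{\left(-266,H{\left(12,9 \right)} \right)}}{o} = \frac{2 - 266}{-29821} = \left(-264\right) \left(- \frac{1}{29821}\right) = \frac{24}{2711}$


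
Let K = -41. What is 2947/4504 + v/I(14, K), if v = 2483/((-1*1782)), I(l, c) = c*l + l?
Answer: 369006709/561828960 ≈ 0.65680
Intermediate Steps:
I(l, c) = l + c*l
v = -2483/1782 (v = 2483/(-1782) = 2483*(-1/1782) = -2483/1782 ≈ -1.3934)
2947/4504 + v/I(14, K) = 2947/4504 - 2483*1/(14*(1 - 41))/1782 = 2947*(1/4504) - 2483/(1782*(14*(-40))) = 2947/4504 - 2483/1782/(-560) = 2947/4504 - 2483/1782*(-1/560) = 2947/4504 + 2483/997920 = 369006709/561828960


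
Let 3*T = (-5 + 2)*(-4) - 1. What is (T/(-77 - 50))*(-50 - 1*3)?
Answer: 583/381 ≈ 1.5302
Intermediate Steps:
T = 11/3 (T = ((-5 + 2)*(-4) - 1)/3 = (-3*(-4) - 1)/3 = (12 - 1)/3 = (⅓)*11 = 11/3 ≈ 3.6667)
(T/(-77 - 50))*(-50 - 1*3) = ((11/3)/(-77 - 50))*(-50 - 1*3) = ((11/3)/(-127))*(-50 - 3) = -1/127*11/3*(-53) = -11/381*(-53) = 583/381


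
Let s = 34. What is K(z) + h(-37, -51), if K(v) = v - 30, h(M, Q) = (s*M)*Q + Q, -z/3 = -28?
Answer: 64161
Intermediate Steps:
z = 84 (z = -3*(-28) = 84)
h(M, Q) = Q + 34*M*Q (h(M, Q) = (34*M)*Q + Q = 34*M*Q + Q = Q + 34*M*Q)
K(v) = -30 + v
K(z) + h(-37, -51) = (-30 + 84) - 51*(1 + 34*(-37)) = 54 - 51*(1 - 1258) = 54 - 51*(-1257) = 54 + 64107 = 64161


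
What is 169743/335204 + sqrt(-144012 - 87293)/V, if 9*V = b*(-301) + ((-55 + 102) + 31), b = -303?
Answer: 169743/335204 + 3*I*sqrt(231305)/30427 ≈ 0.50639 + 0.047419*I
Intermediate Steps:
V = 30427/3 (V = (-303*(-301) + ((-55 + 102) + 31))/9 = (91203 + (47 + 31))/9 = (91203 + 78)/9 = (1/9)*91281 = 30427/3 ≈ 10142.)
169743/335204 + sqrt(-144012 - 87293)/V = 169743/335204 + sqrt(-144012 - 87293)/(30427/3) = 169743*(1/335204) + sqrt(-231305)*(3/30427) = 169743/335204 + (I*sqrt(231305))*(3/30427) = 169743/335204 + 3*I*sqrt(231305)/30427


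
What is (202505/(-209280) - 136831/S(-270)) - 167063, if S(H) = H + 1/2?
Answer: -3757572865559/22560384 ≈ -1.6656e+5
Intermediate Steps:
S(H) = 1/2 + H (S(H) = H + 1/2 = 1/2 + H)
(202505/(-209280) - 136831/S(-270)) - 167063 = (202505/(-209280) - 136831/(1/2 - 270)) - 167063 = (202505*(-1/209280) - 136831/(-539/2)) - 167063 = (-40501/41856 - 136831*(-2/539)) - 167063 = (-40501/41856 + 273662/539) - 167063 = 11432566633/22560384 - 167063 = -3757572865559/22560384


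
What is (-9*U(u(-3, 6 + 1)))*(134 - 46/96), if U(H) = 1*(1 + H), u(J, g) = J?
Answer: 19227/8 ≈ 2403.4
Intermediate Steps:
U(H) = 1 + H
(-9*U(u(-3, 6 + 1)))*(134 - 46/96) = (-9*(1 - 3))*(134 - 46/96) = (-9*(-2))*(134 - 46*1/96) = 18*(134 - 23/48) = 18*(6409/48) = 19227/8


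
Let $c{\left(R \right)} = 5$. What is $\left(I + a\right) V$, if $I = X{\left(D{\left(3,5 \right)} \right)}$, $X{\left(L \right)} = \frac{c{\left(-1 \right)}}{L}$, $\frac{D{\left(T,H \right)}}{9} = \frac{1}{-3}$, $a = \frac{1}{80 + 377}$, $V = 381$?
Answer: $- \frac{289814}{457} \approx -634.17$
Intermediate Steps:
$a = \frac{1}{457} \approx 0.0021882$
$D{\left(T,H \right)} = -3$ ($D{\left(T,H \right)} = \frac{9}{-3} = 9 \left(- \frac{1}{3}\right) = -3$)
$X{\left(L \right)} = \frac{5}{L}$
$I = - \frac{5}{3}$ ($I = \frac{5}{-3} = 5 \left(- \frac{1}{3}\right) = - \frac{5}{3} \approx -1.6667$)
$\left(I + a\right) V = \left(- \frac{5}{3} + \frac{1}{457}\right) 381 = \left(- \frac{2282}{1371}\right) 381 = - \frac{289814}{457}$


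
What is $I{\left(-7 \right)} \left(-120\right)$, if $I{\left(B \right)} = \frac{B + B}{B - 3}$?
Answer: $-168$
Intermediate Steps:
$I{\left(B \right)} = \frac{2 B}{-3 + B}$
$I{\left(-7 \right)} \left(-120\right) = 2 \left(-7\right) \frac{1}{-3 - 7} \left(-120\right) = 2 \left(-7\right) \frac{1}{-10} \left(-120\right) = 2 \left(-7\right) \left(- \frac{1}{10}\right) \left(-120\right) = \frac{7}{5} \left(-120\right) = -168$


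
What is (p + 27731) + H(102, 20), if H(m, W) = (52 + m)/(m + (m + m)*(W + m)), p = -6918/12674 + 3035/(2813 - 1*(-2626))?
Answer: 81243291382408/2929690155 ≈ 27731.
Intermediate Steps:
p = 419294/34466943 (p = -6918*1/12674 + 3035/(2813 + 2626) = -3459/6337 + 3035/5439 = 419294/34466943 ≈ 0.012165)
H(m, W) = (52 + m)/(m + 2*m*(W + m)) (H(m, W) = (52 + m)/(m + (2*m)*(W + m)) = (52 + m)/(m + 2*m*(W + m)))
(p + 27731) + H(102, 20) = (419294/34466943 + 27731) + (52 + 102)/(102*(1 + 2*20 + 2*102)) = 955803215627/34466943 + (1/102)*154/(1 + 40 + 204) = 955803215627/34466943 + (1/102)*154/245 = 955803215627/34466943 + (1/102)*(1/245)*154 = 955803215627/34466943 + 11/1785 = 81243291382408/2929690155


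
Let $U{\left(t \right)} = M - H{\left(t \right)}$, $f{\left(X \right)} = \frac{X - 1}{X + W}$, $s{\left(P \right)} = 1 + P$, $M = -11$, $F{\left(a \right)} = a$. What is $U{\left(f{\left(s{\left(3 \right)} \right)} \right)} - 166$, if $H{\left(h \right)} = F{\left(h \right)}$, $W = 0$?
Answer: $- \frac{711}{4} \approx -177.75$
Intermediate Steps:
$H{\left(h \right)} = h$
$f{\left(X \right)} = \frac{-1 + X}{X}$ ($f{\left(X \right)} = \frac{X - 1}{X + 0} = \frac{-1 + X}{X}$)
$U{\left(t \right)} = -11 - t$
$U{\left(f{\left(s{\left(3 \right)} \right)} \right)} - 166 = \left(-11 - \frac{-1 + \left(1 + 3\right)}{1 + 3}\right) - 166 = \left(-11 - \frac{-1 + 4}{4}\right) - 166 = \left(-11 - \frac{1}{4} \cdot 3\right) - 166 = \left(-11 - \frac{3}{4}\right) - 166 = - \frac{47}{4} - 166 = - \frac{711}{4}$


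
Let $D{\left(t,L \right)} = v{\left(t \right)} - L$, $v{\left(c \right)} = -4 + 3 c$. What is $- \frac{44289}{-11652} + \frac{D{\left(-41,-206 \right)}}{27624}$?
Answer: $\frac{102029987}{26822904} \approx 3.8038$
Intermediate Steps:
$D{\left(t,L \right)} = -4 - L + 3 t$ ($D{\left(t,L \right)} = \left(-4 + 3 t\right) - L = -4 - L + 3 t$)
$- \frac{44289}{-11652} + \frac{D{\left(-41,-206 \right)}}{27624} = - \frac{44289}{-11652} + \frac{-4 - -206 + 3 \left(-41\right)}{27624} = \left(-44289\right) \left(- \frac{1}{11652}\right) + \left(-4 + 206 - 123\right) \frac{1}{27624} = \frac{14763}{3884} + 79 \cdot \frac{1}{27624} = \frac{14763}{3884} + \frac{79}{27624} = \frac{102029987}{26822904}$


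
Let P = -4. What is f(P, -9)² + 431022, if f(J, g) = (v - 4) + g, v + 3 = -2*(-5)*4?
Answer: 431598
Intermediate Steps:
v = 37 (v = -3 - 2*(-5)*4 = -3 + 10*4 = -3 + 40 = 37)
f(J, g) = 33 + g (f(J, g) = (37 - 4) + g = 33 + g)
f(P, -9)² + 431022 = (33 - 9)² + 431022 = 24² + 431022 = 576 + 431022 = 431598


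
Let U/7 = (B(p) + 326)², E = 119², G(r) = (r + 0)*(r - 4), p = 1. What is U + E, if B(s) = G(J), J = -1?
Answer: 781088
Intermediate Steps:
G(r) = r*(-4 + r)
B(s) = 5 (B(s) = -(-4 - 1) = -1*(-5) = 5)
E = 14161
U = 766927 (U = 7*(5 + 326)² = 7*331² = 7*109561 = 766927)
U + E = 766927 + 14161 = 781088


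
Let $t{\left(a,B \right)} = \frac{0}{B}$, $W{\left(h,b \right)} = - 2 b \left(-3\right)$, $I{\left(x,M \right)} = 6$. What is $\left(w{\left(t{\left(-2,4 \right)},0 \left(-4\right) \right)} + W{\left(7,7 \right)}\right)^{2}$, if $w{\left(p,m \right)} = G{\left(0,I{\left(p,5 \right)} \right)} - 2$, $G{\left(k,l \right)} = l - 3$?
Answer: $1849$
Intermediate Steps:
$W{\left(h,b \right)} = 6 b$
$G{\left(k,l \right)} = -3 + l$ ($G{\left(k,l \right)} = l - 3 = -3 + l$)
$t{\left(a,B \right)} = 0$
$w{\left(p,m \right)} = 1$ ($w{\left(p,m \right)} = \left(-3 + 6\right) - 2 = 3 - 2 = 1$)
$\left(w{\left(t{\left(-2,4 \right)},0 \left(-4\right) \right)} + W{\left(7,7 \right)}\right)^{2} = \left(1 + 6 \cdot 7\right)^{2} = \left(1 + 42\right)^{2} = 43^{2} = 1849$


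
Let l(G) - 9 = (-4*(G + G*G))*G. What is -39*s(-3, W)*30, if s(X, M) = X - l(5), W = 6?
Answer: -687960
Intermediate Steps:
l(G) = 9 + G*(-4*G - 4*G**2) (l(G) = 9 + (-4*(G + G*G))*G = 9 + (-4*(G + G**2))*G = 9 + (-4*G - 4*G**2)*G = 9 + G*(-4*G - 4*G**2))
s(X, M) = 591 + X (s(X, M) = X - (9 - 4*5**2 - 4*5**3) = X - (9 - 4*25 - 4*125) = X - (9 - 100 - 500) = X - 1*(-591) = X + 591 = 591 + X)
-39*s(-3, W)*30 = -39*(591 - 3)*30 = -39*588*30 = -22932*30 = -687960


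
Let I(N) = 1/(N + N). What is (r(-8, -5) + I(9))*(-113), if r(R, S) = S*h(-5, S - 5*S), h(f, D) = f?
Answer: -50963/18 ≈ -2831.3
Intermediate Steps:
I(N) = 1/(2*N)
r(R, S) = -5*S (r(R, S) = S*(-5) = -5*S)
(r(-8, -5) + I(9))*(-113) = (-5*(-5) + (1/2)/9)*(-113) = (25 + (1/2)*(1/9))*(-113) = (25 + 1/18)*(-113) = (451/18)*(-113) = -50963/18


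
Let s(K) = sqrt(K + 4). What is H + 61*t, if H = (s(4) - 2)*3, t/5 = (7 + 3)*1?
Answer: 3044 + 6*sqrt(2) ≈ 3052.5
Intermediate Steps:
t = 50 (t = 5*((7 + 3)*1) = 5*(10*1) = 5*10 = 50)
s(K) = sqrt(4 + K)
H = -6 + 6*sqrt(2) (H = (sqrt(4 + 4) - 2)*3 = (sqrt(8) - 2)*3 = (2*sqrt(2) - 2)*3 = (-2 + 2*sqrt(2))*3 = -6 + 6*sqrt(2) ≈ 2.4853)
H + 61*t = (-6 + 6*sqrt(2)) + 61*50 = (-6 + 6*sqrt(2)) + 3050 = 3044 + 6*sqrt(2)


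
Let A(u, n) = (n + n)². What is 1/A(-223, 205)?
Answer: 1/168100 ≈ 5.9488e-6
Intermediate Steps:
A(u, n) = 4*n² (A(u, n) = (2*n)² = 4*n²)
1/A(-223, 205) = 1/(4*205²) = 1/(4*42025) = 1/168100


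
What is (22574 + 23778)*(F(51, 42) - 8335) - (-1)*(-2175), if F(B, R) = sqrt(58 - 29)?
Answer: -386346095 + 46352*sqrt(29) ≈ -3.8610e+8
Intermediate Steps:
F(B, R) = sqrt(29)
(22574 + 23778)*(F(51, 42) - 8335) - (-1)*(-2175) = (22574 + 23778)*(sqrt(29) - 8335) - (-1)*(-2175) = 46352*(-8335 + sqrt(29)) - 1*2175 = (-386343920 + 46352*sqrt(29)) - 2175 = -386346095 + 46352*sqrt(29)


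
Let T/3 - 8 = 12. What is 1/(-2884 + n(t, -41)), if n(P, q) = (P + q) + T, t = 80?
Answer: -1/2785 ≈ -0.00035907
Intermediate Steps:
T = 60 (T = 24 + 3*12 = 24 + 36 = 60)
n(P, q) = 60 + P + q (n(P, q) = (P + q) + 60 = 60 + P + q)
1/(-2884 + n(t, -41)) = 1/(-2884 + (60 + 80 - 41)) = 1/(-2884 + 99) = 1/(-2785) = -1/2785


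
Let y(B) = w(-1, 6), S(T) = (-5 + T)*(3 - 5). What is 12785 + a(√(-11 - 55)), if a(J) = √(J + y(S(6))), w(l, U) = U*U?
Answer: 12785 + √(36 + I*√66) ≈ 12791.0 + 0.67279*I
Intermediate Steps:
w(l, U) = U²
S(T) = 10 - 2*T (S(T) = (-5 + T)*(-2) = 10 - 2*T)
y(B) = 36 (y(B) = 6² = 36)
a(J) = √(36 + J) (a(J) = √(J + 36) = √(36 + J))
12785 + a(√(-11 - 55)) = 12785 + √(36 + √(-11 - 55)) = 12785 + √(36 + √(-66)) = 12785 + √(36 + I*√66)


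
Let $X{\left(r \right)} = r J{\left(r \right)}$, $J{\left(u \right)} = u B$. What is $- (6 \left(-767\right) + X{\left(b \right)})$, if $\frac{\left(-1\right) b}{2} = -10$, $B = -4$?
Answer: $6202$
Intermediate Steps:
$b = 20$ ($b = \left(-2\right) \left(-10\right) = 20$)
$J{\left(u \right)} = - 4 u$ ($J{\left(u \right)} = u \left(-4\right) = - 4 u$)
$X{\left(r \right)} = - 4 r^{2}$ ($X{\left(r \right)} = r \left(- 4 r\right) = - 4 r^{2}$)
$- (6 \left(-767\right) + X{\left(b \right)}) = - (6 \left(-767\right) - 4 \cdot 20^{2}) = - (-4602 - 1600) = \left(-1\right) \left(-6202\right) = 6202$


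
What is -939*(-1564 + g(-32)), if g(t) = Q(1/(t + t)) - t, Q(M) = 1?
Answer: 1437609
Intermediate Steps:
g(t) = 1 - t
-939*(-1564 + g(-32)) = -939*(-1564 + (1 - 1*(-32))) = -939*(-1564 + (1 + 32)) = -939*(-1564 + 33) = -939*(-1531) = 1437609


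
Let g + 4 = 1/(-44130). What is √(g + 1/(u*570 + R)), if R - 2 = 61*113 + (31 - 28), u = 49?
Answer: I*√590560340197321695/384239910 ≈ 2.0*I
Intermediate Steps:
g = -176521/44130 (g = -4 + 1/(-44130) = -4 - 1/44130 = -176521/44130 ≈ -4.0000)
R = 6898 (R = 2 + (61*113 + (31 - 28)) = 2 + (6893 + 3) = 2 + 6896 = 6898)
√(g + 1/(u*570 + R)) = √(-176521/44130 + 1/(49*570 + 6898)) = √(-176521/44130 + 1/(27930 + 6898)) = √(-176521/44130 + 1/34828) = √(-3073914629/768479820) = I*√590560340197321695/384239910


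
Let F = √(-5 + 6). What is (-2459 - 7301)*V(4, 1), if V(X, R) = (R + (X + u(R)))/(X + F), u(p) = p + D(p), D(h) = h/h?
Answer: -13664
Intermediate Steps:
D(h) = 1
u(p) = 1 + p (u(p) = p + 1 = 1 + p)
F = 1 (F = √1 = 1)
V(X, R) = (1 + X + 2*R)/(1 + X) (V(X, R) = (R + (X + (1 + R)))/(X + 1) = (R + (1 + R + X))/(1 + X) = (1 + X + 2*R)/(1 + X))
(-2459 - 7301)*V(4, 1) = (-2459 - 7301)*((1 + 4 + 2*1)/(1 + 4)) = -9760*(1 + 4 + 2)/5 = -1952*7 = -9760*7/5 = -13664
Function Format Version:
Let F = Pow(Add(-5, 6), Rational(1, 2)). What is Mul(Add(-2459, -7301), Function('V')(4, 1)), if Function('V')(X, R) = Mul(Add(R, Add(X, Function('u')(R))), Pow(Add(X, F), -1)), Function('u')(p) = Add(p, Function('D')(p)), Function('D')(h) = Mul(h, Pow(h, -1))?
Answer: -13664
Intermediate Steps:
Function('D')(h) = 1
Function('u')(p) = Add(1, p) (Function('u')(p) = Add(p, 1) = Add(1, p))
F = 1 (F = Pow(1, Rational(1, 2)) = 1)
Function('V')(X, R) = Mul(Pow(Add(1, X), -1), Add(1, X, Mul(2, R))) (Function('V')(X, R) = Mul(Add(R, Add(X, Add(1, R))), Pow(Add(X, 1), -1)) = Mul(Add(R, Add(1, R, X)), Pow(Add(1, X), -1)) = Mul(Add(1, X, Mul(2, R)), Pow(Add(1, X), -1)) = Mul(Pow(Add(1, X), -1), Add(1, X, Mul(2, R))))
Mul(Add(-2459, -7301), Function('V')(4, 1)) = Mul(Add(-2459, -7301), Mul(Pow(Add(1, 4), -1), Add(1, 4, Mul(2, 1)))) = Mul(-9760, Mul(Pow(5, -1), Add(1, 4, 2))) = Mul(-9760, Mul(Rational(1, 5), 7)) = Mul(-9760, Rational(7, 5)) = -13664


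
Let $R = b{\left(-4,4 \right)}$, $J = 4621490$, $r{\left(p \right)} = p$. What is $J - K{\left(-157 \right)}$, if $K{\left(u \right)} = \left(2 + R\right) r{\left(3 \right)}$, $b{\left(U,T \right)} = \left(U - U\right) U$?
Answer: $4621484$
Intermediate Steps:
$b{\left(U,T \right)} = 0$ ($b{\left(U,T \right)} = 0 U = 0$)
$R = 0$
$K{\left(u \right)} = 6$ ($K{\left(u \right)} = \left(2 + 0\right) 3 = 2 \cdot 3 = 6$)
$J - K{\left(-157 \right)} = 4621490 - 6 = 4621484$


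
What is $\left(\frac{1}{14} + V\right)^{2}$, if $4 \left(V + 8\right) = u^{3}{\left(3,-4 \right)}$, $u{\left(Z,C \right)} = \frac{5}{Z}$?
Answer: $\frac{26204161}{571536} \approx 45.849$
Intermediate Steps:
$V = - \frac{739}{108}$ ($V = -8 + \frac{\left(\frac{5}{3}\right)^{3}}{4} = -8 + \frac{1}{4} \cdot \frac{125}{27} = -8 + \frac{125}{108} = - \frac{739}{108} \approx -6.8426$)
$\left(\frac{1}{14} + V\right)^{2} = \left(\frac{1}{14} - \frac{739}{108}\right)^{2} = \left(- \frac{5119}{756}\right)^{2} = \frac{26204161}{571536}$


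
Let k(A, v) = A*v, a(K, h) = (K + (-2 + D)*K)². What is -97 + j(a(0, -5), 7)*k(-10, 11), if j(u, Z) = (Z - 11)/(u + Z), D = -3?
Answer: -239/7 ≈ -34.143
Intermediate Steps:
a(K, h) = 16*K² (a(K, h) = (K + (-2 - 3)*K)² = (K - 5*K)² = (-4*K)² = 16*K²)
j(u, Z) = (-11 + Z)/(Z + u)
-97 + j(a(0, -5), 7)*k(-10, 11) = -97 + ((-11 + 7)/(7 + 16*0²))*(-10*11) = -97 + (-4/(7 + 16*0))*(-110) = -97 + (-4/(7 + 0))*(-110) = -97 + (-4/7)*(-110) = -97 + ((⅐)*(-4))*(-110) = -97 - 4/7*(-110) = -97 + 440/7 = -239/7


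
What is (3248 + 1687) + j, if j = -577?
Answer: 4358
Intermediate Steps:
(3248 + 1687) + j = (3248 + 1687) - 577 = 4935 - 577 = 4358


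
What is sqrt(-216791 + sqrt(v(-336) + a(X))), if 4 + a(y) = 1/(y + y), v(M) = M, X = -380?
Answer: sqrt(-7826155100 + 1235*I*sqrt(290510))/190 ≈ 0.019801 + 465.61*I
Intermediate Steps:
a(y) = -4 + 1/(2*y) (a(y) = -4 + 1/(y + y) = -4 + 1/(2*y))
sqrt(-216791 + sqrt(v(-336) + a(X))) = sqrt(-216791 + sqrt(-336 + (-4 + (1/2)/(-380)))) = sqrt(-216791 + sqrt(-336 + (-4 + (1/2)*(-1/380)))) = sqrt(-216791 + sqrt(-336 + (-4 - 1/760))) = sqrt(-216791 + sqrt(-336 - 3041/760)) = sqrt(-216791 + sqrt(-258401/760)) = sqrt(-216791 + 13*I*sqrt(290510)/380)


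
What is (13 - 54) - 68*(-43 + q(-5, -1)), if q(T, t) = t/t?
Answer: 2815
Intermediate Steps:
q(T, t) = 1
(13 - 54) - 68*(-43 + q(-5, -1)) = (13 - 54) - 68*(-43 + 1) = -41 - 68*(-42) = -41 + 2856 = 2815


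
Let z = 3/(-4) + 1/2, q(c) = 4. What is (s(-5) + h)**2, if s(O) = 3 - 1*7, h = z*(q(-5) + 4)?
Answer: 36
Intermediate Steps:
z = -1/4 (z = 3*(-1/4) + 1*(1/2) = -3/4 + 1/2 = -1/4 ≈ -0.25000)
h = -2 (h = -(4 + 4)/4 = -1/4*8 = -2)
s(O) = -4 (s(O) = 3 - 7 = -4)
(s(-5) + h)**2 = (-4 - 2)**2 = (-6)**2 = 36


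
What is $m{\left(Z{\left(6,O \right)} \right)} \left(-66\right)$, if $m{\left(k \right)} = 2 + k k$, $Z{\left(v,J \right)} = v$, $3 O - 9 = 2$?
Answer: $-2508$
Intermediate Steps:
$O = \frac{11}{3}$ ($O = 3 + \frac{1}{3} \cdot 2 = 3 + \frac{2}{3} = \frac{11}{3} \approx 3.6667$)
$m{\left(k \right)} = 2 + k^{2}$
$m{\left(Z{\left(6,O \right)} \right)} \left(-66\right) = \left(2 + 6^{2}\right) \left(-66\right) = \left(2 + 36\right) \left(-66\right) = 38 \left(-66\right) = -2508$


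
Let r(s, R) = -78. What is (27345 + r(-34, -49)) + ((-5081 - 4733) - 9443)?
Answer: 8010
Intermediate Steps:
(27345 + r(-34, -49)) + ((-5081 - 4733) - 9443) = (27345 - 78) + ((-5081 - 4733) - 9443) = 27267 + (-9814 - 9443) = 27267 - 19257 = 8010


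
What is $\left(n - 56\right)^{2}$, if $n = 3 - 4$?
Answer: $3249$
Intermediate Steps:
$n = -1$ ($n = 3 - 4 = -1$)
$\left(n - 56\right)^{2} = \left(-1 - 56\right)^{2} = \left(-57\right)^{2} = 3249$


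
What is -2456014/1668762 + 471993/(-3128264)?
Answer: -4235352081181/2610164044584 ≈ -1.6226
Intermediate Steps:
-2456014/1668762 + 471993/(-3128264) = -2456014*1/1668762 + 471993*(-1/3128264) = -1228007/834381 - 471993/3128264 = -4235352081181/2610164044584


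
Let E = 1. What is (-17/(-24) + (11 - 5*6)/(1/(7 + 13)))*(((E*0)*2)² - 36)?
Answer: 27309/2 ≈ 13655.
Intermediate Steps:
(-17/(-24) + (11 - 5*6)/(1/(7 + 13)))*(((E*0)*2)² - 36) = (-17/(-24) + (11 - 5*6)/(1/(7 + 13)))*(((1*0)*2)² - 36) = (-17*(-1/24) + (11 - 30)/(1/20))*((0*2)² - 36) = (17/24 - 19/1/20)*(0² - 36) = (17/24 - 19*20)*(0 - 36) = (17/24 - 380)*(-36) = -9103/24*(-36) = 27309/2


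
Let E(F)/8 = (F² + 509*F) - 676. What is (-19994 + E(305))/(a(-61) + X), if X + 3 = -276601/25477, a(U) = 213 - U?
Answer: 8325705261/1104611 ≈ 7537.2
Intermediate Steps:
E(F) = -5408 + 8*F² + 4072*F (E(F) = 8*((F² + 509*F) - 676) = 8*(-676 + F² + 509*F) = -5408 + 8*F² + 4072*F)
X = -353032/25477 (X = -3 - 276601/25477 = -353032/25477 ≈ -13.857)
(-19994 + E(305))/(a(-61) + X) = (-19994 + (-5408 + 8*305² + 4072*305))/((213 - 1*(-61)) - 353032/25477) = (-19994 + (-5408 + 8*93025 + 1241960))/((213 + 61) - 353032/25477) = (-19994 + (-5408 + 744200 + 1241960))/(274 - 353032/25477) = (-19994 + 1980752)/(6627666/25477) = 1960758*(25477/6627666) = 8325705261/1104611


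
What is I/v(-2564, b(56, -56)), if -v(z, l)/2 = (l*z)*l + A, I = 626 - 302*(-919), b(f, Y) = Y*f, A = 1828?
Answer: 69541/12607822958 ≈ 5.5157e-6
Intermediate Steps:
I = 278164 (I = 626 + 277538 = 278164)
v(z, l) = -3656 - 2*z*l² (v(z, l) = -2*((l*z)*l + 1828) = -2*(z*l² + 1828) = -2*(1828 + z*l²) = -3656 - 2*z*l²)
I/v(-2564, b(56, -56)) = 278164/(-3656 - 2*(-2564)*(-56*56)²) = 278164/(-3656 - 2*(-2564)*(-3136)²) = 278164/(-3656 - 2*(-2564)*9834496) = 278164/(-3656 + 50431295488) = 278164/50431291832 = 278164*(1/50431291832) = 69541/12607822958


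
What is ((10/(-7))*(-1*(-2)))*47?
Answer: -940/7 ≈ -134.29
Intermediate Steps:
((10/(-7))*(-1*(-2)))*47 = ((10*(-1/7))*2)*47 = -10/7*2*47 = -20/7*47 = -940/7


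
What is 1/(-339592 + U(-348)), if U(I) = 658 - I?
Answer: -1/338586 ≈ -2.9535e-6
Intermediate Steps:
1/(-339592 + U(-348)) = 1/(-339592 + (658 - 1*(-348))) = 1/(-339592 + (658 + 348)) = 1/(-339592 + 1006) = 1/(-338586) = -1/338586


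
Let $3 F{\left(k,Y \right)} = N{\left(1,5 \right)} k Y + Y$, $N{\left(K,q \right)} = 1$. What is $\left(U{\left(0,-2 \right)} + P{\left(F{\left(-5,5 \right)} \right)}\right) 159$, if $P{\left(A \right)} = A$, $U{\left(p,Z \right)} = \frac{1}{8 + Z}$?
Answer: $- \frac{2067}{2} \approx -1033.5$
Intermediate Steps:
$F{\left(k,Y \right)} = \frac{Y}{3} + \frac{Y k}{3}$ ($F{\left(k,Y \right)} = \frac{1 k Y + Y}{3} = \frac{k Y + Y}{3} = \frac{Y k + Y}{3} = \frac{Y + Y k}{3} = \frac{Y}{3} + \frac{Y k}{3}$)
$\left(U{\left(0,-2 \right)} + P{\left(F{\left(-5,5 \right)} \right)}\right) 159 = \left(\frac{1}{8 - 2} + \frac{1}{3} \cdot 5 \left(1 - 5\right)\right) 159 = \left(\frac{1}{6} + \frac{1}{3} \cdot 5 \left(-4\right)\right) 159 = \left(\frac{1}{6} - \frac{20}{3}\right) 159 = \left(- \frac{13}{2}\right) 159 = - \frac{2067}{2}$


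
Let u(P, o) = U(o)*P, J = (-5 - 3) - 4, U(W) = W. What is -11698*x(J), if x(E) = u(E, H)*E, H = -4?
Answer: 6738048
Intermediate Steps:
J = -12 (J = -8 - 4 = -12)
u(P, o) = P*o (u(P, o) = o*P = P*o)
x(E) = -4*E² (x(E) = (E*(-4))*E = (-4*E)*E = -4*E²)
-11698*x(J) = -(-46792)*(-12)² = -(-46792)*144 = -11698*(-576) = 6738048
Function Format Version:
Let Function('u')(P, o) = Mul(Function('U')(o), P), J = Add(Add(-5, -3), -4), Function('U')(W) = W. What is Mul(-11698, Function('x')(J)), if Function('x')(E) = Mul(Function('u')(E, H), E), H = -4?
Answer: 6738048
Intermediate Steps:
J = -12 (J = Add(-8, -4) = -12)
Function('u')(P, o) = Mul(P, o) (Function('u')(P, o) = Mul(o, P) = Mul(P, o))
Function('x')(E) = Mul(-4, Pow(E, 2)) (Function('x')(E) = Mul(Mul(E, -4), E) = Mul(Mul(-4, E), E) = Mul(-4, Pow(E, 2)))
Mul(-11698, Function('x')(J)) = Mul(-11698, Mul(-4, Pow(-12, 2))) = Mul(-11698, Mul(-4, 144)) = Mul(-11698, -576) = 6738048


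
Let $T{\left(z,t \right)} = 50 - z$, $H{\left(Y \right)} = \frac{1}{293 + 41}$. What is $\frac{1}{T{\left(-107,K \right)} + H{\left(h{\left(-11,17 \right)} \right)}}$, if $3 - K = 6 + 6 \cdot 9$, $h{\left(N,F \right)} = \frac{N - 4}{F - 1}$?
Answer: $\frac{334}{52439} \approx 0.0063693$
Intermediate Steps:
$h{\left(N,F \right)} = \frac{-4 + N}{-1 + F}$
$K = -57$ ($K = 3 - \left(6 + 6 \cdot 9\right) = 3 - \left(6 + 54\right) = 3 - 60 = -57$)
$H{\left(Y \right)} = \frac{1}{334}$
$\frac{1}{T{\left(-107,K \right)} + H{\left(h{\left(-11,17 \right)} \right)}} = \frac{1}{\left(50 - -107\right) + \frac{1}{334}} = \frac{1}{\left(50 + 107\right) + \frac{1}{334}} = \frac{1}{157 + \frac{1}{334}} = \frac{1}{\frac{52439}{334}} = \frac{334}{52439}$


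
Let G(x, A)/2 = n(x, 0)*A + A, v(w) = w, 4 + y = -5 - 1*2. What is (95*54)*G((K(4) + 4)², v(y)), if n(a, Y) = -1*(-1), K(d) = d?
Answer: -225720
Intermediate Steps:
y = -11 (y = -4 + (-5 - 1*2) = -4 + (-5 - 2) = -4 - 7 = -11)
n(a, Y) = 1
G(x, A) = 4*A (G(x, A) = 2*(1*A + A) = 2*(A + A) = 2*(2*A) = 4*A)
(95*54)*G((K(4) + 4)², v(y)) = (95*54)*(4*(-11)) = 5130*(-44) = -225720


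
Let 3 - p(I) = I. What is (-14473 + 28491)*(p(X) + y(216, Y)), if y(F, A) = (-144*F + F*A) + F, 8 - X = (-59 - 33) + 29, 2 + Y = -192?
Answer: -1021351480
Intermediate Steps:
Y = -194 (Y = -2 - 192 = -194)
X = 71 (X = 8 - ((-59 - 33) + 29) = 8 - (-92 + 29) = 8 - 1*(-63) = 8 + 63 = 71)
y(F, A) = -143*F + A*F (y(F, A) = (-144*F + A*F) + F = -143*F + A*F)
p(I) = 3 - I
(-14473 + 28491)*(p(X) + y(216, Y)) = (-14473 + 28491)*((3 - 1*71) + 216*(-143 - 194)) = 14018*((3 - 71) + 216*(-337)) = 14018*(-68 - 72792) = 14018*(-72860) = -1021351480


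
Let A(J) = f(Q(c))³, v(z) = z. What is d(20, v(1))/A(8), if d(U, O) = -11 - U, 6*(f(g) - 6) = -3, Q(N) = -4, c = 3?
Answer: -248/1331 ≈ -0.18633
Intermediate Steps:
f(g) = 11/2 (f(g) = 6 + (⅙)*(-3) = 6 - ½ = 11/2)
A(J) = 1331/8 (A(J) = (11/2)³ = 1331/8)
d(20, v(1))/A(8) = (-11 - 1*20)/(1331/8) = (-11 - 20)*(8/1331) = -31*8/1331 = -248/1331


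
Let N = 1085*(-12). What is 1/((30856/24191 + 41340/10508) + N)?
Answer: -63549757/827086763443 ≈ -7.6836e-5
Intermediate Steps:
N = -13020
1/((30856/24191 + 41340/10508) + N) = 1/((30856/24191 + 41340/10508) - 13020) = 1/((30856*(1/24191) + 41340*(1/10508)) - 13020) = 1/((30856/24191 + 10335/2627) - 13020) = 1/(331072697/63549757 - 13020) = 1/(-827086763443/63549757) = -63549757/827086763443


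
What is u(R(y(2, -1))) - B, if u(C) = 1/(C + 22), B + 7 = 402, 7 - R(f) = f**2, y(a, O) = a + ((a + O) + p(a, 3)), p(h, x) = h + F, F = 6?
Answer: -36341/92 ≈ -395.01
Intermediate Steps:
p(h, x) = 6 + h (p(h, x) = h + 6 = 6 + h)
y(a, O) = 6 + O + 3*a (y(a, O) = a + ((a + O) + (6 + a)) = a + ((O + a) + (6 + a)) = a + (6 + O + 2*a) = 6 + O + 3*a)
R(f) = 7 - f**2
B = 395 (B = -7 + 402 = 395)
u(C) = 1/(22 + C)
u(R(y(2, -1))) - B = 1/(22 + (7 - (6 - 1 + 3*2)**2)) - 1*395 = 1/(22 + (7 - (6 - 1 + 6)**2)) - 395 = 1/(22 + (7 - 1*11**2)) - 395 = 1/(22 + (7 - 1*121)) - 395 = 1/(22 + (7 - 121)) - 395 = 1/(22 - 114) - 395 = 1/(-92) - 395 = -1/92 - 395 = -36341/92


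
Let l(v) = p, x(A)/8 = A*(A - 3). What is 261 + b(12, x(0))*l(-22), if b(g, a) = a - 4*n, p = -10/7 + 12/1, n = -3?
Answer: 2715/7 ≈ 387.86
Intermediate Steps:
x(A) = 8*A*(-3 + A) (x(A) = 8*(A*(A - 3)) = 8*(A*(-3 + A)) = 8*A*(-3 + A))
p = 74/7 (p = -10*⅐ + 12*1 = -10/7 + 12 = 74/7 ≈ 10.571)
b(g, a) = 12 + a (b(g, a) = a - 4*(-3) = a + 12 = 12 + a)
l(v) = 74/7
261 + b(12, x(0))*l(-22) = 261 + (12 + 8*0*(-3 + 0))*(74/7) = 261 + (12 + 8*0*(-3))*(74/7) = 261 + (12 + 0)*(74/7) = 261 + 12*(74/7) = 261 + 888/7 = 2715/7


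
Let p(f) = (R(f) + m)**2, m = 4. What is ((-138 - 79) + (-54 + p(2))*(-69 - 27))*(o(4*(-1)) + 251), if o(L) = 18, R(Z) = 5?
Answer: -755621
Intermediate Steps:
p(f) = 81 (p(f) = (5 + 4)**2 = 9**2 = 81)
((-138 - 79) + (-54 + p(2))*(-69 - 27))*(o(4*(-1)) + 251) = ((-138 - 79) + (-54 + 81)*(-69 - 27))*(18 + 251) = (-217 + 27*(-96))*269 = (-217 - 2592)*269 = -2809*269 = -755621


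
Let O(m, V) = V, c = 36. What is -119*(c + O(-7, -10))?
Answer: -3094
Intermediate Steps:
-119*(c + O(-7, -10)) = -119*(36 - 10) = -119*26 = -3094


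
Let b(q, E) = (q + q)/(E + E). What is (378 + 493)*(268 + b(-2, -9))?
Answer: 2102594/9 ≈ 2.3362e+5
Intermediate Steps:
b(q, E) = q/E (b(q, E) = (2*q)/((2*E)) = (2*q)*(1/(2*E)) = q/E)
(378 + 493)*(268 + b(-2, -9)) = (378 + 493)*(268 - 2/(-9)) = 871*(268 - 2*(-⅑)) = 871*(268 + 2/9) = 871*(2414/9) = 2102594/9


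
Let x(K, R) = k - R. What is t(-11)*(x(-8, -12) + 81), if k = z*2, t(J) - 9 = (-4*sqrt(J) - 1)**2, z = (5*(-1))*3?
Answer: -10458 + 504*I*sqrt(11) ≈ -10458.0 + 1671.6*I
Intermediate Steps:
z = -15 (z = -5*3 = -15)
t(J) = 9 + (-1 - 4*sqrt(J))**2 (t(J) = 9 + (-4*sqrt(J) - 1)**2 = 9 + (-1 - 4*sqrt(J))**2)
k = -30 (k = -15*2 = -30)
x(K, R) = -30 - R
t(-11)*(x(-8, -12) + 81) = (9 + (1 + 4*sqrt(-11))**2)*((-30 - 1*(-12)) + 81) = (9 + (1 + 4*(I*sqrt(11)))**2)*((-30 + 12) + 81) = (9 + (1 + 4*I*sqrt(11))**2)*(-18 + 81) = (9 + (1 + 4*I*sqrt(11))**2)*63 = 567 + 63*(1 + 4*I*sqrt(11))**2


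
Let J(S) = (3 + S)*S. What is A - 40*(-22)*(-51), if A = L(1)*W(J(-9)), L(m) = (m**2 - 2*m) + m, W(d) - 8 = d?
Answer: -44880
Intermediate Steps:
J(S) = S*(3 + S)
W(d) = 8 + d
L(m) = m**2 - m
A = 0 (A = (1*(-1 + 1))*(8 - 9*(3 - 9)) = (1*0)*(8 - 9*(-6)) = 0*(8 + 54) = 0*62 = 0)
A - 40*(-22)*(-51) = 0 - 40*(-22)*(-51) = 0 + 880*(-51) = 0 - 44880 = -44880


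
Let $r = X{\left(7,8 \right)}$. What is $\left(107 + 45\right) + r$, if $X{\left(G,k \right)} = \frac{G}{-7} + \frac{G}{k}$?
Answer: $\frac{1215}{8} \approx 151.88$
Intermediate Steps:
$X{\left(G,k \right)} = - \frac{G}{7} + \frac{G}{k}$ ($X{\left(G,k \right)} = G \left(- \frac{1}{7}\right) + \frac{G}{k} = - \frac{G}{7} + \frac{G}{k}$)
$r = - \frac{1}{8}$ ($r = \left(- \frac{1}{7}\right) 7 + \frac{7}{8} = -1 + 7 \cdot \frac{1}{8} = -1 + \frac{7}{8} = - \frac{1}{8} \approx -0.125$)
$\left(107 + 45\right) + r = \left(107 + 45\right) - \frac{1}{8} = 152 - \frac{1}{8} = \frac{1215}{8}$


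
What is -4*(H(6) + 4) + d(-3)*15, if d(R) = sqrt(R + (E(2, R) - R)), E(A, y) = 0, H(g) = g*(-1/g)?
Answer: -12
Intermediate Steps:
H(g) = -1
d(R) = 0 (d(R) = sqrt(R + (0 - R)) = sqrt(R - R) = sqrt(0) = 0)
-4*(H(6) + 4) + d(-3)*15 = -4*(-1 + 4) + 0*15 = -4*3 + 0 = -12 + 0 = -12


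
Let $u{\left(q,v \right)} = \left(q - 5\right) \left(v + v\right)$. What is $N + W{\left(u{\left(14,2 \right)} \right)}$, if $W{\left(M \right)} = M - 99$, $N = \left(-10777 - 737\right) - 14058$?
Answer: $-25635$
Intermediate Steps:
$u{\left(q,v \right)} = 2 v \left(-5 + q\right)$ ($u{\left(q,v \right)} = \left(-5 + q\right) 2 v = 2 v \left(-5 + q\right)$)
$N = -25572$ ($N = -11514 - 14058 = -25572$)
$W{\left(M \right)} = -99 + M$
$N + W{\left(u{\left(14,2 \right)} \right)} = -25572 - \left(99 - 4 \left(-5 + 14\right)\right) = -25572 - \left(99 - 36\right) = -25572 + \left(-99 + 36\right) = -25572 - 63 = -25635$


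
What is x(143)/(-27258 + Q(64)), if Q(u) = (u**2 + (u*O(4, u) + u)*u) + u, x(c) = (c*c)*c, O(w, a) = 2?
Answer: -2924207/10810 ≈ -270.51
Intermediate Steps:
x(c) = c**3 (x(c) = c**2*c = c**3)
Q(u) = u + 4*u**2 (Q(u) = (u**2 + (u*2 + u)*u) + u = (u**2 + (2*u + u)*u) + u = (u**2 + (3*u)*u) + u = (u**2 + 3*u**2) + u = 4*u**2 + u = u + 4*u**2)
x(143)/(-27258 + Q(64)) = 143**3/(-27258 + 64*(1 + 4*64)) = 2924207/(-27258 + 64*(1 + 256)) = 2924207/(-27258 + 64*257) = 2924207/(-27258 + 16448) = 2924207/(-10810) = 2924207*(-1/10810) = -2924207/10810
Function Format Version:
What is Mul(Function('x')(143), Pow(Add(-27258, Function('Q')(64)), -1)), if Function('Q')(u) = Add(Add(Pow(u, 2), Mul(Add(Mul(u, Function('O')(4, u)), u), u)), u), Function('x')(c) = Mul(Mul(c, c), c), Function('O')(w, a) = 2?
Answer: Rational(-2924207, 10810) ≈ -270.51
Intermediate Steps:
Function('x')(c) = Pow(c, 3) (Function('x')(c) = Mul(Pow(c, 2), c) = Pow(c, 3))
Function('Q')(u) = Add(u, Mul(4, Pow(u, 2))) (Function('Q')(u) = Add(Add(Pow(u, 2), Mul(Add(Mul(u, 2), u), u)), u) = Add(Add(Pow(u, 2), Mul(Add(Mul(2, u), u), u)), u) = Add(Add(Pow(u, 2), Mul(Mul(3, u), u)), u) = Add(Add(Pow(u, 2), Mul(3, Pow(u, 2))), u) = Add(Mul(4, Pow(u, 2)), u) = Add(u, Mul(4, Pow(u, 2))))
Mul(Function('x')(143), Pow(Add(-27258, Function('Q')(64)), -1)) = Mul(Pow(143, 3), Pow(Add(-27258, Mul(64, Add(1, Mul(4, 64)))), -1)) = Mul(2924207, Pow(Add(-27258, Mul(64, Add(1, 256))), -1)) = Mul(2924207, Pow(Add(-27258, Mul(64, 257)), -1)) = Mul(2924207, Pow(Add(-27258, 16448), -1)) = Mul(2924207, Pow(-10810, -1)) = Mul(2924207, Rational(-1, 10810)) = Rational(-2924207, 10810)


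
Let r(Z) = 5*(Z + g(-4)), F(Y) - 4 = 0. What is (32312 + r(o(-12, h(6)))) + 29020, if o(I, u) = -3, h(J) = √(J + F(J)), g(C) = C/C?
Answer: 61322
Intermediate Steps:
F(Y) = 4 (F(Y) = 4 + 0 = 4)
g(C) = 1
h(J) = √(4 + J) (h(J) = √(J + 4) = √(4 + J))
r(Z) = 5 + 5*Z (r(Z) = 5*(Z + 1) = 5*(1 + Z) = 5 + 5*Z)
(32312 + r(o(-12, h(6)))) + 29020 = (32312 + (5 + 5*(-3))) + 29020 = (32312 + (5 - 15)) + 29020 = (32312 - 10) + 29020 = 32302 + 29020 = 61322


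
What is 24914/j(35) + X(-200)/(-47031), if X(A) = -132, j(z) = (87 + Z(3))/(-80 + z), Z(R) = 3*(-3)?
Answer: -2929325263/203801 ≈ -14373.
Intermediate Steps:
Z(R) = -9
j(z) = 78/(-80 + z) (j(z) = (87 - 9)/(-80 + z) = 78/(-80 + z))
24914/j(35) + X(-200)/(-47031) = 24914/((78/(-80 + 35))) - 132/(-47031) = 24914/((78/(-45))) - 132*(-1/47031) = 24914/((78*(-1/45))) + 44/15677 = 24914/(-26/15) + 44/15677 = 24914*(-15/26) + 44/15677 = -186855/13 + 44/15677 = -2929325263/203801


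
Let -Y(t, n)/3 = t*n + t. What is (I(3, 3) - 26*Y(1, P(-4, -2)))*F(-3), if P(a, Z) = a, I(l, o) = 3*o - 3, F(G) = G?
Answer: 684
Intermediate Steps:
I(l, o) = -3 + 3*o
Y(t, n) = -3*t - 3*n*t (Y(t, n) = -3*(t*n + t) = -3*(n*t + t) = -3*(t + n*t) = -3*t - 3*n*t)
(I(3, 3) - 26*Y(1, P(-4, -2)))*F(-3) = ((-3 + 3*3) - (-78)*(1 - 4))*(-3) = ((-3 + 9) - (-78)*(-3))*(-3) = (6 - 26*9)*(-3) = (6 - 234)*(-3) = -228*(-3) = 684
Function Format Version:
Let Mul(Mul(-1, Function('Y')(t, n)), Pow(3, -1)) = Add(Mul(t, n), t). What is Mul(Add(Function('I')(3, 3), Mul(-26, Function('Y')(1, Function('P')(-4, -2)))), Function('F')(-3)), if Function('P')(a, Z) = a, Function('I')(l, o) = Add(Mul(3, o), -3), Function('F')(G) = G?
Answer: 684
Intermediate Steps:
Function('I')(l, o) = Add(-3, Mul(3, o))
Function('Y')(t, n) = Add(Mul(-3, t), Mul(-3, n, t)) (Function('Y')(t, n) = Mul(-3, Add(Mul(t, n), t)) = Mul(-3, Add(Mul(n, t), t)) = Mul(-3, Add(t, Mul(n, t))) = Add(Mul(-3, t), Mul(-3, n, t)))
Mul(Add(Function('I')(3, 3), Mul(-26, Function('Y')(1, Function('P')(-4, -2)))), Function('F')(-3)) = Mul(Add(Add(-3, Mul(3, 3)), Mul(-26, Mul(-3, 1, Add(1, -4)))), -3) = Mul(Add(Add(-3, 9), Mul(-26, Mul(-3, 1, -3))), -3) = Mul(Add(6, Mul(-26, 9)), -3) = Mul(Add(6, -234), -3) = Mul(-228, -3) = 684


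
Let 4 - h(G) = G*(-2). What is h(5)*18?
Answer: 252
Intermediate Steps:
h(G) = 4 + 2*G (h(G) = 4 - G*(-2) = 4 - (-2)*G = 4 + 2*G)
h(5)*18 = (4 + 2*5)*18 = (4 + 10)*18 = 14*18 = 252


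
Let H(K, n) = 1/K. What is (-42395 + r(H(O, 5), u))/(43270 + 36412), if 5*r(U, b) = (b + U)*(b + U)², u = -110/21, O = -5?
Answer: -122786864393/230604688125 ≈ -0.53246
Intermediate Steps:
u = -110/21 (u = -110*1/21 = -110/21 ≈ -5.2381)
r(U, b) = (U + b)³/5 (r(U, b) = ((b + U)*(b + U)²)/5 = ((U + b)*(U + b)²)/5 = (U + b)³/5)
(-42395 + r(H(O, 5), u))/(43270 + 36412) = (-42395 + (1/(-5) - 110/21)³/5)/(43270 + 36412) = (-42395 + (-⅕ - 110/21)³/5)/79682 = (-42395 + (-571/105)³/5)*(1/79682) = (-42395 + (⅕)*(-186169411/1157625))*(1/79682) = (-42395 - 186169411/5788125)*(1/79682) = -245573728786/5788125*1/79682 = -122786864393/230604688125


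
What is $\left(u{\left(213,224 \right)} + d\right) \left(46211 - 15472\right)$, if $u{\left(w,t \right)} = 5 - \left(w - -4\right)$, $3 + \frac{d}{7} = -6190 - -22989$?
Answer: $3607529040$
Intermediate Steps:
$d = 117572$ ($d = -21 + 7 \left(-6190 - -22989\right) = -21 + 7 \left(-6190 + 22989\right) = -21 + 7 \cdot 16799 = -21 + 117593 = 117572$)
$u{\left(w,t \right)} = 1 - w$ ($u{\left(w,t \right)} = 5 - \left(w + 4\right) = 5 - \left(4 + w\right) = 1 - w$)
$\left(u{\left(213,224 \right)} + d\right) \left(46211 - 15472\right) = \left(\left(1 - 213\right) + 117572\right) \left(46211 - 15472\right) = \left(\left(1 - 213\right) + 117572\right) 30739 = \left(-212 + 117572\right) 30739 = 117360 \cdot 30739 = 3607529040$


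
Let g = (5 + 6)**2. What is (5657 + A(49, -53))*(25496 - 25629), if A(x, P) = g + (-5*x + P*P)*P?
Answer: 17305162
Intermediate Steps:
g = 121 (g = 11**2 = 121)
A(x, P) = 121 + P*(P**2 - 5*x) (A(x, P) = 121 + (-5*x + P*P)*P = 121 + (-5*x + P**2)*P = 121 + (P**2 - 5*x)*P = 121 + P*(P**2 - 5*x))
(5657 + A(49, -53))*(25496 - 25629) = (5657 + (121 + (-53)**3 - 5*(-53)*49))*(25496 - 25629) = (5657 + (121 - 148877 + 12985))*(-133) = (5657 - 135771)*(-133) = -130114*(-133) = 17305162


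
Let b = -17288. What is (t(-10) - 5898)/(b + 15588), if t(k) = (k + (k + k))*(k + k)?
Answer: 2649/850 ≈ 3.1165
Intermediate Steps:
t(k) = 6*k**2 (t(k) = (k + 2*k)*(2*k) = (3*k)*(2*k) = 6*k**2)
(t(-10) - 5898)/(b + 15588) = (6*(-10)**2 - 5898)/(-17288 + 15588) = (6*100 - 5898)/(-1700) = (600 - 5898)*(-1/1700) = -5298*(-1/1700) = 2649/850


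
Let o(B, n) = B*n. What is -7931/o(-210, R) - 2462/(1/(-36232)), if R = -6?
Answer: 16056571987/180 ≈ 8.9203e+7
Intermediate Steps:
-7931/o(-210, R) - 2462/(1/(-36232)) = -7931/((-210*(-6))) - 2462/(1/(-36232)) = -7931/1260 - 2462/(-1/36232) = -7931*1/1260 - 2462*(-36232) = -1133/180 + 89203184 = 16056571987/180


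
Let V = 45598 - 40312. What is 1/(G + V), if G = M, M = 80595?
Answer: 1/85881 ≈ 1.1644e-5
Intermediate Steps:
G = 80595
V = 5286
1/(G + V) = 1/(80595 + 5286) = 1/85881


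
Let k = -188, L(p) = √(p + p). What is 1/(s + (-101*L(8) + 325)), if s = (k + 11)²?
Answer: 1/31250 ≈ 3.2000e-5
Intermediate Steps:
L(p) = √2*√p (L(p) = √(2*p) = √2*√p)
s = 31329 (s = (-188 + 11)² = (-177)² = 31329)
1/(s + (-101*L(8) + 325)) = 1/(31329 + (-101*√2*√8 + 325)) = 1/(31329 + (-101*√2*2*√2 + 325)) = 1/(31329 + (-101*4 + 325)) = 1/(31329 + (-404 + 325)) = 1/(31329 - 79) = 1/31250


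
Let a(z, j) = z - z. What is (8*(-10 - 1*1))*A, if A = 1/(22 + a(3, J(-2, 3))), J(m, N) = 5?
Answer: -4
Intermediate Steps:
a(z, j) = 0
A = 1/22 (A = 1/(22 + 0) = 1/22 ≈ 0.045455)
(8*(-10 - 1*1))*A = (8*(-10 - 1*1))*(1/22) = (8*(-10 - 1))*(1/22) = (8*(-11))*(1/22) = -88*1/22 = -4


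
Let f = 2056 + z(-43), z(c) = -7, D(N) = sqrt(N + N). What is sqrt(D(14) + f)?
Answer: sqrt(2049 + 2*sqrt(7)) ≈ 45.324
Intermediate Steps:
D(N) = sqrt(2)*sqrt(N) (D(N) = sqrt(2*N) = sqrt(2)*sqrt(N))
f = 2049 (f = 2056 - 7 = 2049)
sqrt(D(14) + f) = sqrt(sqrt(2)*sqrt(14) + 2049) = sqrt(2*sqrt(7) + 2049) = sqrt(2049 + 2*sqrt(7))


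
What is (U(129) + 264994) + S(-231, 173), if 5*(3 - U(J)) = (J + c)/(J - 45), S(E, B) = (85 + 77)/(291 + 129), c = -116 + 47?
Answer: 18549807/70 ≈ 2.6500e+5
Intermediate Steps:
c = -69
S(E, B) = 27/70 (S(E, B) = 162/420 = 162*(1/420) = 27/70)
U(J) = 3 - (-69 + J)/(5*(-45 + J)) (U(J) = 3 - (J - 69)/(5*(J - 45)) = 3 - (-69 + J)/(5*(-45 + J)))
(U(129) + 264994) + S(-231, 173) = (2*(-303 + 7*129)/(5*(-45 + 129)) + 264994) + 27/70 = ((2/5)*(-303 + 903)/84 + 264994) + 27/70 = ((2/5)*(1/84)*600 + 264994) + 27/70 = (20/7 + 264994) + 27/70 = 1854978/7 + 27/70 = 18549807/70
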